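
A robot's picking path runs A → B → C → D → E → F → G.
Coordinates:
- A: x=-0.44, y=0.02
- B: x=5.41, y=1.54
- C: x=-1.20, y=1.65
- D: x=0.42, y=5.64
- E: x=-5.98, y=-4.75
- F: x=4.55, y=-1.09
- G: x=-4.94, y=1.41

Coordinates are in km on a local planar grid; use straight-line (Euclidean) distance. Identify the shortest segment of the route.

C–D

Leg distances:
A→B: 6.0 km
B→C: 6.6 km
C→D: 4.3 km
D→E: 12.2 km
E→F: 11.1 km
F→G: 9.8 km
The shortest leg is C–D at 4.3 km.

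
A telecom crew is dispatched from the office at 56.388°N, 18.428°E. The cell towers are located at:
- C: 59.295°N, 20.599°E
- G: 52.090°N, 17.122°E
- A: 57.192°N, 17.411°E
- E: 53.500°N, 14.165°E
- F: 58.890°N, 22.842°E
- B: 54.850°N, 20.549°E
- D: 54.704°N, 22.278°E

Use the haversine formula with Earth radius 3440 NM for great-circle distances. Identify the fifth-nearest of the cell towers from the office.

F

Distances from the office (56.388°N, 18.428°E):
A: 58.7 NM
B: 117.0 NM
D: 165.3 NM
C: 187.8 NM
F: 206.5 NM
E: 227.2 NM
G: 262.1 NM
The fifth-nearest is F at 206.5 NM.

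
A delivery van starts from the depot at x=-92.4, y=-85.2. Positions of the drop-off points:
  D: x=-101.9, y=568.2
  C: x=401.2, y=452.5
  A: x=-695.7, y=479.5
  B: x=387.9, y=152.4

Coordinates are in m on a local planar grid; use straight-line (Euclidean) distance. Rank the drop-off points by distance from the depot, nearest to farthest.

Distance from the depot at x=-92.4, y=-85.2 to each:
B x=387.9, y=152.4: 535.9 m
D x=-101.9, y=568.2: 653.5 m
C x=401.2, y=452.5: 729.9 m
A x=-695.7, y=479.5: 826.4 m

B, D, C, A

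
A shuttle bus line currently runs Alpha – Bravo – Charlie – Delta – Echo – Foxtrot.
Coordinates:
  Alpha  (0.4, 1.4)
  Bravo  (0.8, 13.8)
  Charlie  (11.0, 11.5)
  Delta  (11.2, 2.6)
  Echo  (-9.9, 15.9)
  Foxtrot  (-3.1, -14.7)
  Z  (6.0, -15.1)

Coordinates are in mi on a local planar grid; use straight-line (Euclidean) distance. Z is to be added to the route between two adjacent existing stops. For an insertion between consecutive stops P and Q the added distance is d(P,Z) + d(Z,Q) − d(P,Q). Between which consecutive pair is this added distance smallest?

Added distance for inserting Z between each consecutive pair:
Alpha–Bravo: 34.4 mi
Bravo–Charlie: 46.0 mi
Charlie–Delta: 36.6 mi
Delta–Echo: 28.3 mi
Echo–Foxtrot: 12.6 mi
Smallest added distance is 12.6 mi, inserting between Echo and Foxtrot.

between Echo and Foxtrot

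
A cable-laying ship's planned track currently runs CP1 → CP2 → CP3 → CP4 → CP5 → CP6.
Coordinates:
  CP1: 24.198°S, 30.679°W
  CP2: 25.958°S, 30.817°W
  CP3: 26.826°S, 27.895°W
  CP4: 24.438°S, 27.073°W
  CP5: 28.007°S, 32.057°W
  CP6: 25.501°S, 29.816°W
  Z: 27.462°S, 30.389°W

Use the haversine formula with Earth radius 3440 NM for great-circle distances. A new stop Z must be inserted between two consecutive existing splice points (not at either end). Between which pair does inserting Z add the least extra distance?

Added distance for inserting Z between each consecutive pair:
CP1–CP2: 183.8 NM
CP2–CP3: 66.2 NM
CP3–CP4: 243.4 NM
CP4–CP5: 6.0 NM
CP5–CP6: 23.7 NM
Smallest added distance is 6.0 NM, inserting between CP4 and CP5.

between CP4 and CP5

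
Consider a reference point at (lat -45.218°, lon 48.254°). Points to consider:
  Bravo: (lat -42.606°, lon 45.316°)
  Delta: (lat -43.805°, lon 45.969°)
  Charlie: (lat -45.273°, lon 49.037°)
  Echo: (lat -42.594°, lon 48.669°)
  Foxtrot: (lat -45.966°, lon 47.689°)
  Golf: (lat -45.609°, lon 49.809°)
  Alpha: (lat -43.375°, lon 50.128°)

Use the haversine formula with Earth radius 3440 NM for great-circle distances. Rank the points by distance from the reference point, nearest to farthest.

Computing each great-circle distance from (lat -45.218°, lon 48.254°):
Charlie (lat -45.273°, lon 49.037°): 33.3 NM
Foxtrot (lat -45.966°, lon 47.689°): 50.8 NM
Golf (lat -45.609°, lon 49.809°): 69.6 NM
Delta (lat -43.805°, lon 45.969°): 129.5 NM
Alpha (lat -43.375°, lon 50.128°): 136.8 NM
Echo (lat -42.594°, lon 48.669°): 158.6 NM
Bravo (lat -42.606°, lon 45.316°): 201.8 NM

Charlie, Foxtrot, Golf, Delta, Alpha, Echo, Bravo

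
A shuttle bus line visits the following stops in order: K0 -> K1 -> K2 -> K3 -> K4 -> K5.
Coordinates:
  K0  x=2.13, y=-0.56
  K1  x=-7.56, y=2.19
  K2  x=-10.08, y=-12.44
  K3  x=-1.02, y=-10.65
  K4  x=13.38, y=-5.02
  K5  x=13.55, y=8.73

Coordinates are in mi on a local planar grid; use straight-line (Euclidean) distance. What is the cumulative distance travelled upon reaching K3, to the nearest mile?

Leg distances:
K0→K1: 10.1 mi  (cumulative 10.1 mi)
K1→K2: 14.8 mi  (cumulative 24.9 mi)
K2→K3: 9.2 mi  (cumulative 34.2 mi)
Cumulative distance at K3 ≈ 34 mi.

34 mi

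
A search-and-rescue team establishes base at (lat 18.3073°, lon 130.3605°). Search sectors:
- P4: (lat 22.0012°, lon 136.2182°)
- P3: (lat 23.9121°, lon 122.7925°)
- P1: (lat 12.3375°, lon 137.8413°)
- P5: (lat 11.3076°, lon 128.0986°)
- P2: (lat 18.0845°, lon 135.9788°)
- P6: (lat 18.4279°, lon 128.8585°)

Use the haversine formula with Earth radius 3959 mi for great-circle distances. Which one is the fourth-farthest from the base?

Distances from the base ((lat 18.3073°, lon 130.3605°)):
P1: 646.8 mi
P3: 622.6 mi
P5: 506.7 mi
P4: 457.6 mi
P2: 369.1 mi
P6: 98.8 mi
The fourth-farthest is P4 at 457.6 mi.

P4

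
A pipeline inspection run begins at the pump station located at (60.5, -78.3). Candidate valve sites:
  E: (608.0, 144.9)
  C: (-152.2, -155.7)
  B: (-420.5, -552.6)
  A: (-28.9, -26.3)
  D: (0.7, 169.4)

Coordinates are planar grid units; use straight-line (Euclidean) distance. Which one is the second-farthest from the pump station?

Distance to each, sorted:
B: 675.5
E: 591.2
D: 254.8
C: 226.3
A: 103.4
The second-farthest is E at 591.2.

E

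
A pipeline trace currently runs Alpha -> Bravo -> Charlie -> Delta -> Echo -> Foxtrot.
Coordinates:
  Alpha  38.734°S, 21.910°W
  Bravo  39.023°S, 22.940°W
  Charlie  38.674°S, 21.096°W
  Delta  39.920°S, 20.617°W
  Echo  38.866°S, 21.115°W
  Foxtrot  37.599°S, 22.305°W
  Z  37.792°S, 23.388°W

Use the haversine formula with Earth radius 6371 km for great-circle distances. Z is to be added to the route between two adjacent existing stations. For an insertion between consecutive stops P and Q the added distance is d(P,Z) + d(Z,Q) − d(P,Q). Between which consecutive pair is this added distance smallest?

Added distance for inserting Z between each consecutive pair:
Alpha–Bravo: 213.8 km
Bravo–Charlie: 200.9 km
Charlie–Delta: 415.3 km
Delta–Echo: 443.6 km
Echo–Foxtrot: 154.0 km
Smallest added distance is 154.0 km, inserting between Echo and Foxtrot.

between Echo and Foxtrot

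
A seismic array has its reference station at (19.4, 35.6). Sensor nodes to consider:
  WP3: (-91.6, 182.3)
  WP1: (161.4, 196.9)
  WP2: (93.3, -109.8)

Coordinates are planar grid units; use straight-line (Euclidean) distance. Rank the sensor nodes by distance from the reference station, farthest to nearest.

WP1, WP3, WP2

Distances from the reference station:
WP1 (161.4, 196.9): 214.9
WP3 (-91.6, 182.3): 184.0
WP2 (93.3, -109.8): 163.1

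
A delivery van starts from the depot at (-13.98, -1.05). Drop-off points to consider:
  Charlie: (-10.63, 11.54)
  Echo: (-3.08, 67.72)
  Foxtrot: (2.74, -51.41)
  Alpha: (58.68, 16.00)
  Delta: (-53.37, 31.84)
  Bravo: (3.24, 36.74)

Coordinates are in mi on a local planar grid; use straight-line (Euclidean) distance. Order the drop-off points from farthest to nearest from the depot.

Alpha, Echo, Foxtrot, Delta, Bravo, Charlie

Distance from the depot at (-13.98, -1.05) to each:
Alpha (58.68, 16.00): 74.6 mi
Echo (-3.08, 67.72): 69.6 mi
Foxtrot (2.74, -51.41): 53.1 mi
Delta (-53.37, 31.84): 51.3 mi
Bravo (3.24, 36.74): 41.5 mi
Charlie (-10.63, 11.54): 13.0 mi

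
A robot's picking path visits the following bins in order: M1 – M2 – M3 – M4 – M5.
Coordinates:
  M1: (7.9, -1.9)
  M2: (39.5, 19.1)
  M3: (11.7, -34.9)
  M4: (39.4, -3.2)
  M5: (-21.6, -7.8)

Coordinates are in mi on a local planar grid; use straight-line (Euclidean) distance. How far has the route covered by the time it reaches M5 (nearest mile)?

202 mi

Leg distances:
M1→M2: 37.9 mi  (cumulative 37.9 mi)
M2→M3: 60.7 mi  (cumulative 98.7 mi)
M3→M4: 42.1 mi  (cumulative 140.8 mi)
M4→M5: 61.2 mi  (cumulative 201.9 mi)
Cumulative distance at M5 ≈ 202 mi.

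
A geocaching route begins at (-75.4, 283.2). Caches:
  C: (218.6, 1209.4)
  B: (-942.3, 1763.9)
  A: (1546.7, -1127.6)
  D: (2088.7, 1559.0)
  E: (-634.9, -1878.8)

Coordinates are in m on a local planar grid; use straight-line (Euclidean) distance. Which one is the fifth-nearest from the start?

Distance to each, sorted:
C: 971.7 m
B: 1715.8 m
A: 2149.8 m
E: 2233.2 m
D: 2512.2 m
The fifth-nearest is D at 2512.2 m.

D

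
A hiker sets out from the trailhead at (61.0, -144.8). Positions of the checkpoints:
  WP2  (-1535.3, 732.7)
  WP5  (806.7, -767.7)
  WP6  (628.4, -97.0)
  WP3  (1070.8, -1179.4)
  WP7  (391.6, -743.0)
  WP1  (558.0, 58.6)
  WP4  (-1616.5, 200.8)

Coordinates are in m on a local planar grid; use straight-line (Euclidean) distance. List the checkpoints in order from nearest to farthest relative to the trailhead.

WP1, WP6, WP7, WP5, WP3, WP4, WP2

Computing each straight-line distance from (61.0, -144.8):
WP1 (558.0, 58.6): 537.0 m
WP6 (628.4, -97.0): 569.4 m
WP7 (391.6, -743.0): 683.5 m
WP5 (806.7, -767.7): 971.6 m
WP3 (1070.8, -1179.4): 1445.7 m
WP4 (-1616.5, 200.8): 1712.7 m
WP2 (-1535.3, 732.7): 1821.6 m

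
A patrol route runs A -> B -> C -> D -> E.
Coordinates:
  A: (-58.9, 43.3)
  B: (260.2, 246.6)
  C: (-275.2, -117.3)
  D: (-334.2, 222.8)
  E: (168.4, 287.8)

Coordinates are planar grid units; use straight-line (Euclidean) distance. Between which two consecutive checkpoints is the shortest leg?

Leg distances:
A→B: 378.4
B→C: 647.4
C→D: 345.2
D→E: 506.8
The shortest leg is C–D at 345.2.

C–D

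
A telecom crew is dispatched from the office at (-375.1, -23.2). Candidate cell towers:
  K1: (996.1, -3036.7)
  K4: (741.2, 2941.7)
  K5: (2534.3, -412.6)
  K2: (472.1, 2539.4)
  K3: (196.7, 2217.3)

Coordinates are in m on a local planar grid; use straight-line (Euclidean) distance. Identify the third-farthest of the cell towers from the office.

K5

Distances from the office ((-375.1, -23.2)):
K1: 3310.8 m
K4: 3168.1 m
K5: 2935.3 m
K2: 2699.0 m
K3: 2312.3 m
The third-farthest is K5 at 2935.3 m.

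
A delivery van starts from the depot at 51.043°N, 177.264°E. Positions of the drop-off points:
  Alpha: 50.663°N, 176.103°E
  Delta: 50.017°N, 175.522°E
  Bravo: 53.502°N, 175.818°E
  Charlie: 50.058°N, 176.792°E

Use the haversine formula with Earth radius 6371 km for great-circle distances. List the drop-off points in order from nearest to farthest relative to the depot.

Computing each great-circle distance from 51.043°N, 177.264°E:
Alpha 50.663°N, 176.103°E: 91.8 km
Charlie 50.058°N, 176.792°E: 114.5 km
Delta 50.017°N, 175.522°E: 167.9 km
Bravo 53.502°N, 175.818°E: 290.6 km

Alpha, Charlie, Delta, Bravo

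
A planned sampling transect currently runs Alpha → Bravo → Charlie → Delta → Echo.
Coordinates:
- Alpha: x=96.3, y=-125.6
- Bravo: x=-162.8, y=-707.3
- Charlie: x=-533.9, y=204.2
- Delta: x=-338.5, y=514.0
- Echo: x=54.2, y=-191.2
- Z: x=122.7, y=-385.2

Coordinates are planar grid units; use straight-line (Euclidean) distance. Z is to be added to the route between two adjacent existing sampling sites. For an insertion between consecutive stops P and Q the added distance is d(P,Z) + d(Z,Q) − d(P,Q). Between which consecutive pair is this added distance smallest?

between Alpha and Bravo

Added distance for inserting Z between each consecutive pair:
Alpha–Bravo: 54.6
Bravo–Charlie: 328.6
Charlie–Delta: 1526.6
Delta–Echo: 409.1
Smallest added distance is 54.6, inserting between Alpha and Bravo.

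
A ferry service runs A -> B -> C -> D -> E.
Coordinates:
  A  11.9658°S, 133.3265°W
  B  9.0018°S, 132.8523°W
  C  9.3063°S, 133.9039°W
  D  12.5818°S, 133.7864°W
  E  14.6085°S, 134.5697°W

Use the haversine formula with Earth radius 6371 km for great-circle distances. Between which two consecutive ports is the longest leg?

Leg distances:
A→B: 333.6 km
B→C: 120.3 km
C→D: 364.4 km
D→E: 240.7 km
The longest leg is C–D at 364.4 km.

C–D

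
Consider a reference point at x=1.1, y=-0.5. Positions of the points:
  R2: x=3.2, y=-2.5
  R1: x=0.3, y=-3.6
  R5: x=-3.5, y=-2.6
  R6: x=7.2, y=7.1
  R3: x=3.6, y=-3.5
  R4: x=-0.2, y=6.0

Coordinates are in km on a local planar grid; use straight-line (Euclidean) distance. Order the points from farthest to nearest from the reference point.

R6, R4, R5, R3, R1, R2

Distances from the reference point:
R6 x=7.2, y=7.1: 9.7 km
R4 x=-0.2, y=6.0: 6.6 km
R5 x=-3.5, y=-2.6: 5.1 km
R3 x=3.6, y=-3.5: 3.9 km
R1 x=0.3, y=-3.6: 3.2 km
R2 x=3.2, y=-2.5: 2.9 km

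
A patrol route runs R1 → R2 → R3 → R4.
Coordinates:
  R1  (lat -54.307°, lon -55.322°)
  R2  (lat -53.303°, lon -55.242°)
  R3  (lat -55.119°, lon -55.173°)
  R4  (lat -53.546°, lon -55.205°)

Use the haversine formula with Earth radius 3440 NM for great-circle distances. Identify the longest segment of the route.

R2–R3

Leg distances:
R1→R2: 60.3 NM
R2→R3: 109.1 NM
R3→R4: 94.4 NM
The longest leg is R2–R3 at 109.1 NM.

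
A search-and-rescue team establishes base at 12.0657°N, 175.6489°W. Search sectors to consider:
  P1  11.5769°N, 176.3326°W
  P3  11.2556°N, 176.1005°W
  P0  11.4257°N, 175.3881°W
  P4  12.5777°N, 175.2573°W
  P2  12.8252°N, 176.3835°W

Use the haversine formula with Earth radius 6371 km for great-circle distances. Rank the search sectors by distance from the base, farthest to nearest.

Distance from the base at 12.0657°N, 175.6489°W to each:
P2 12.8252°N, 176.3835°W: 116.2 km
P3 11.2556°N, 176.1005°W: 102.6 km
P1 11.5769°N, 176.3326°W: 92.1 km
P0 11.4257°N, 175.3881°W: 76.6 km
P4 12.5777°N, 175.2573°W: 71.1 km

P2, P3, P1, P0, P4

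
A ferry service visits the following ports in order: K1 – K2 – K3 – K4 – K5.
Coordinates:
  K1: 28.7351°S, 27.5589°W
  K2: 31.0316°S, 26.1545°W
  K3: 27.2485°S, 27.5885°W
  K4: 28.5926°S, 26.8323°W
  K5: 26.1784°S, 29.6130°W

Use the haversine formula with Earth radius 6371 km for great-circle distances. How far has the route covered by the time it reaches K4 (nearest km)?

899 km

Leg distances:
K1→K2: 289.0 km  (cumulative 289.0 km)
K2→K3: 443.1 km  (cumulative 732.1 km)
K3→K4: 166.9 km  (cumulative 899.0 km)
Cumulative distance at K4 ≈ 899 km.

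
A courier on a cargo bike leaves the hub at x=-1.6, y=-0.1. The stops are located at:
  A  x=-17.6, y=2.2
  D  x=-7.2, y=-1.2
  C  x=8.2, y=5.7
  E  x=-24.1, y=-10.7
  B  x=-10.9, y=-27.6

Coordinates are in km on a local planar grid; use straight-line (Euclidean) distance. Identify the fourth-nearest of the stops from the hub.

Distances from the hub (x=-1.6, y=-0.1):
D: 5.7 km
C: 11.4 km
A: 16.2 km
E: 24.9 km
B: 29.0 km
The fourth-nearest is E at 24.9 km.

E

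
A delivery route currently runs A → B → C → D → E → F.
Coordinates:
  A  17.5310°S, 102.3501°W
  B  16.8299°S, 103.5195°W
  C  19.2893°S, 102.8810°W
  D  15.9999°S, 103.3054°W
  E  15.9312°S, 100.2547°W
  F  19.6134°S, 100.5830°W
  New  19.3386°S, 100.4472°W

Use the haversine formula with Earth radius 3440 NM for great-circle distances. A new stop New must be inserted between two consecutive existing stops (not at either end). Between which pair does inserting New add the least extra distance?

between E and F

Added distance for inserting New between each consecutive pair:
A–B: 305.3 NM
B–C: 217.0 NM
C–D: 197.6 NM
D–E: 287.4 NM
E–F: 1.2 NM
Smallest added distance is 1.2 NM, inserting between E and F.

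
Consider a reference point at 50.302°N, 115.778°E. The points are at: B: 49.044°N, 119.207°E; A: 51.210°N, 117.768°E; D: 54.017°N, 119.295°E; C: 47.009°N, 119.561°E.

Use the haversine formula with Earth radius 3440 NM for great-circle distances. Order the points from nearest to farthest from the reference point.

A, B, C, D

Distance from the reference point at 50.302°N, 115.778°E to each:
A 51.210°N, 117.768°E: 93.2 NM
B 49.044°N, 119.207°E: 153.1 NM
C 47.009°N, 119.561°E: 248.1 NM
D 54.017°N, 119.295°E: 257.9 NM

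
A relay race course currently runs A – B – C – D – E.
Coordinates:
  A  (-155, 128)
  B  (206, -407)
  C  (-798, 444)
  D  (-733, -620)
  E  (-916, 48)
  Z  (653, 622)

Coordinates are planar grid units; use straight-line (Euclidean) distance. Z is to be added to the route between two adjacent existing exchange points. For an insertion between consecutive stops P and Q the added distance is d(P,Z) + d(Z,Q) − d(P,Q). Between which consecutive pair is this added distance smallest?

between B and C

Added distance for inserting Z between each consecutive pair:
A–B: 1423.5
B–C: 1267.6
C–D: 2257.0
D–E: 2839.2
Smallest added distance is 1267.6, inserting between B and C.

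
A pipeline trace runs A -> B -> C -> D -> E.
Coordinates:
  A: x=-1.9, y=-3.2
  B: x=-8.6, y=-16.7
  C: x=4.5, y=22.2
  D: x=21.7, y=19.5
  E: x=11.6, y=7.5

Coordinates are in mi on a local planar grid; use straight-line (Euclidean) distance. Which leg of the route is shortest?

A–B

Leg distances:
A→B: 15.1 mi
B→C: 41.0 mi
C→D: 17.4 mi
D→E: 15.7 mi
The shortest leg is A–B at 15.1 mi.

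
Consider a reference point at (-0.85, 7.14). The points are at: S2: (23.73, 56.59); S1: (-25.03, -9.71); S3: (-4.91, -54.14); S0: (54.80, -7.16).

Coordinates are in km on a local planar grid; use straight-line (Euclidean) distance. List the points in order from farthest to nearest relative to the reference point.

S3, S0, S2, S1

Distance from the reference point at (-0.85, 7.14) to each:
S3 (-4.91, -54.14): 61.4 km
S0 (54.80, -7.16): 57.5 km
S2 (23.73, 56.59): 55.2 km
S1 (-25.03, -9.71): 29.5 km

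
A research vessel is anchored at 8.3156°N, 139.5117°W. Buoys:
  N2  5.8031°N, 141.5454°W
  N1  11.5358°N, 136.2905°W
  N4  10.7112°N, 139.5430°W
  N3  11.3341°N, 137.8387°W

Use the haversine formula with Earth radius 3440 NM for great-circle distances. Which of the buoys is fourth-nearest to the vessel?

N1

Distance to each, sorted:
N4: 143.8 NM
N2: 193.5 NM
N3: 206.5 NM
N1: 271.4 NM
The fourth-nearest is N1 at 271.4 NM.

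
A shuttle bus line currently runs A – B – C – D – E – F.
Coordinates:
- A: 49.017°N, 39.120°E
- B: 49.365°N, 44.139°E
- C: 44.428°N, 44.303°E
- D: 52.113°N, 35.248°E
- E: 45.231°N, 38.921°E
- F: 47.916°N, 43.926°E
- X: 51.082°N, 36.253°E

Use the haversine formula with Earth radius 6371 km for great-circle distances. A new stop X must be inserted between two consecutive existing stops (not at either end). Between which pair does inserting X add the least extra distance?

between C and D

Added distance for inserting X between each consecutive pair:
A–B: 533.1 km
B–C: 995.7 km
C–D: 2.3 km
D–E: 2.8 km
E–F: 850.8 km
Smallest added distance is 2.3 km, inserting between C and D.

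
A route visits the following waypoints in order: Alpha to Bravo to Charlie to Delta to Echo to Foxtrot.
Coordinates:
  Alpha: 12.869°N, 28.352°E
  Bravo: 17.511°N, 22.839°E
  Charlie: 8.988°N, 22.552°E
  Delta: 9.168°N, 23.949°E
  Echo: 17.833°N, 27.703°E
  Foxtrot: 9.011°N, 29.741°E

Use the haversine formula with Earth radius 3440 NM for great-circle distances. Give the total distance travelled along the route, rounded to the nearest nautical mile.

2127 NM

Leg distances:
Alpha→Bravo: 423.8 NM  (cumulative 423.8 NM)
Bravo→Charlie: 512.0 NM  (cumulative 935.8 NM)
Charlie→Delta: 83.5 NM  (cumulative 1019.4 NM)
Delta→Echo: 564.4 NM  (cumulative 1583.8 NM)
Echo→Foxtrot: 542.8 NM  (cumulative 2126.6 NM)
Total route length ≈ 2127 NM.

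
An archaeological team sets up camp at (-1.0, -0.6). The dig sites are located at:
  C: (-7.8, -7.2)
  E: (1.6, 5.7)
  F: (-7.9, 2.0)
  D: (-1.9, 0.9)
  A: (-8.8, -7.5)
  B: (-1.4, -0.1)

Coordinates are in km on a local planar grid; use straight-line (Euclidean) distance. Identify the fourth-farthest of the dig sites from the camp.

Distances from the camp ((-1.0, -0.6)):
A: 10.4 km
C: 9.5 km
F: 7.4 km
E: 6.8 km
D: 1.7 km
B: 0.6 km
The fourth-farthest is E at 6.8 km.

E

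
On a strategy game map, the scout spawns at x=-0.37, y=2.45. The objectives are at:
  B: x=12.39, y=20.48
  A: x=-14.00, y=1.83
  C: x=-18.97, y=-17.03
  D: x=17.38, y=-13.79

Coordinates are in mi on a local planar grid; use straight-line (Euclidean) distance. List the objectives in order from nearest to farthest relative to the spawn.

A, B, D, C

Distance from the spawn at x=-0.37, y=2.45 to each:
A x=-14.00, y=1.83: 13.6 mi
B x=12.39, y=20.48: 22.1 mi
D x=17.38, y=-13.79: 24.1 mi
C x=-18.97, y=-17.03: 26.9 mi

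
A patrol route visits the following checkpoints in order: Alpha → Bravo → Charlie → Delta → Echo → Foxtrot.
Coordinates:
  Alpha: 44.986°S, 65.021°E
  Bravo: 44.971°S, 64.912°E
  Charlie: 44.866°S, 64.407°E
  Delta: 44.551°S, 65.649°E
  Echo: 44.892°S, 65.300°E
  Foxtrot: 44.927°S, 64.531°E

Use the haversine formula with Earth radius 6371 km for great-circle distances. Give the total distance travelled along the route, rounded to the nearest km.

Leg distances:
Alpha→Bravo: 8.7 km  (cumulative 8.7 km)
Bravo→Charlie: 41.4 km  (cumulative 50.2 km)
Charlie→Delta: 104.2 km  (cumulative 154.4 km)
Delta→Echo: 46.9 km  (cumulative 201.3 km)
Echo→Foxtrot: 60.7 km  (cumulative 262.0 km)
Total route length ≈ 262 km.

262 km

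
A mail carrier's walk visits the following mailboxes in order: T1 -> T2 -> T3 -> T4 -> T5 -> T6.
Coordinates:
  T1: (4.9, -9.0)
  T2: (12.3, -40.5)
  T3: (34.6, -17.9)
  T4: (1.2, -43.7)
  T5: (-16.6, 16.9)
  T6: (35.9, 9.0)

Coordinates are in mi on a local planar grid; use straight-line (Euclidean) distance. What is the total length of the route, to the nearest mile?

Leg distances:
T1→T2: 32.4 mi  (cumulative 32.4 mi)
T2→T3: 31.7 mi  (cumulative 64.1 mi)
T3→T4: 42.2 mi  (cumulative 106.3 mi)
T4→T5: 63.2 mi  (cumulative 169.5 mi)
T5→T6: 53.1 mi  (cumulative 222.6 mi)
Total route length ≈ 223 mi.

223 mi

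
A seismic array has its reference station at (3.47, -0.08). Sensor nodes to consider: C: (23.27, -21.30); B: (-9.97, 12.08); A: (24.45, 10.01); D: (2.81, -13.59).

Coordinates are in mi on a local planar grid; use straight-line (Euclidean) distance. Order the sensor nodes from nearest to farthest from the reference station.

Distances from the reference station:
D (2.81, -13.59): 13.5 mi
B (-9.97, 12.08): 18.1 mi
A (24.45, 10.01): 23.3 mi
C (23.27, -21.30): 29.0 mi

D, B, A, C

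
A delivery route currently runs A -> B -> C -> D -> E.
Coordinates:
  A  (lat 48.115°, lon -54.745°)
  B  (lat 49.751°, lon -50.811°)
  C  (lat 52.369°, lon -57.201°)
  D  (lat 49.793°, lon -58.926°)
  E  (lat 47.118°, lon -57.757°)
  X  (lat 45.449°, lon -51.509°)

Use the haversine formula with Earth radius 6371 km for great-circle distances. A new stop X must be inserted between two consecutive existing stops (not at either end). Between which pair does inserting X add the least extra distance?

between A and B

Added distance for inserting X between each consecutive pair:
A–B: 526.6 km
B–C: 822.5 km
C–D: 1299.2 km
D–E: 940.7 km
Smallest added distance is 526.6 km, inserting between A and B.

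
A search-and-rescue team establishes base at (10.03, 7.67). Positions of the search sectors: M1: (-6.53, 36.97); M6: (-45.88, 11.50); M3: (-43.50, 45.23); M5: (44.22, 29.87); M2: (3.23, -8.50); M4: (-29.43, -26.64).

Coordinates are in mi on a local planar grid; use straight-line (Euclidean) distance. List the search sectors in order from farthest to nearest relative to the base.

Distance from the base at (10.03, 7.67) to each:
M3 (-43.50, 45.23): 65.4 mi
M6 (-45.88, 11.50): 56.0 mi
M4 (-29.43, -26.64): 52.3 mi
M5 (44.22, 29.87): 40.8 mi
M1 (-6.53, 36.97): 33.7 mi
M2 (3.23, -8.50): 17.5 mi

M3, M6, M4, M5, M1, M2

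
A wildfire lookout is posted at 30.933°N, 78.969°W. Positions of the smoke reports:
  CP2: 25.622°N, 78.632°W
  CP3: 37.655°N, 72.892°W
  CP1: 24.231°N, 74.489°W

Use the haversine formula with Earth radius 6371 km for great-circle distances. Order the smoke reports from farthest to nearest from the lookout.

Computing each great-circle distance from 30.933°N, 78.969°W:
CP3 37.655°N, 72.892°W: 932.4 km
CP1 24.231°N, 74.489°W: 866.0 km
CP2 25.622°N, 78.632°W: 591.5 km

CP3, CP1, CP2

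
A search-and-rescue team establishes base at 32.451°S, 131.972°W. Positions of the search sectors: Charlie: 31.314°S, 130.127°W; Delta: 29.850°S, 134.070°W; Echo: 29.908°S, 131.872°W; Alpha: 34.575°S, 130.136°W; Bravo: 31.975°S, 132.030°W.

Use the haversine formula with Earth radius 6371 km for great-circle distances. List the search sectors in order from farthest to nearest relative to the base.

Distance from the base at 32.451°S, 131.972°W to each:
Delta 29.850°S, 134.070°W: 351.4 km
Alpha 34.575°S, 130.136°W: 291.1 km
Echo 29.908°S, 131.872°W: 282.9 km
Charlie 31.314°S, 130.127°W: 215.2 km
Bravo 31.975°S, 132.030°W: 53.2 km

Delta, Alpha, Echo, Charlie, Bravo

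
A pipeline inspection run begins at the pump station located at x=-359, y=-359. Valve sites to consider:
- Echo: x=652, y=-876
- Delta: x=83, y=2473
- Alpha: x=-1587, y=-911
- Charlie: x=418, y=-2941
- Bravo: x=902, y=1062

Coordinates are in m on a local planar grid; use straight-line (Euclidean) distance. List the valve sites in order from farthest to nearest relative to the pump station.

Computing each straight-line distance from x=-359, y=-359:
Delta x=83, y=2473: 2866.3 m
Charlie x=418, y=-2941: 2696.4 m
Bravo x=902, y=1062: 1899.8 m
Alpha x=-1587, y=-911: 1346.4 m
Echo x=652, y=-876: 1135.5 m

Delta, Charlie, Bravo, Alpha, Echo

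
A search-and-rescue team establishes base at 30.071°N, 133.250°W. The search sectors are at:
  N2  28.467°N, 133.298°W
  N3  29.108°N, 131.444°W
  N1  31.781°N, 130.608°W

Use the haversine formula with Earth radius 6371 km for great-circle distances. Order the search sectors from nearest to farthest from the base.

N2, N3, N1

Computing each great-circle distance from 30.071°N, 133.250°W:
N2 28.467°N, 133.298°W: 178.4 km
N3 29.108°N, 131.444°W: 204.8 km
N1 31.781°N, 130.608°W: 315.7 km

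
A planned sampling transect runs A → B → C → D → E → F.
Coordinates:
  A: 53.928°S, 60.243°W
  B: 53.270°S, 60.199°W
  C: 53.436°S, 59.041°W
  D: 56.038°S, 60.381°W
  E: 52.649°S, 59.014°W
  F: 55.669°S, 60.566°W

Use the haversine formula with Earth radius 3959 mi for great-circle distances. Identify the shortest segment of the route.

Leg distances:
A→B: 45.5 mi
B→C: 49.1 mi
C→D: 187.6 mi
D→E: 240.5 mi
E→F: 217.9 mi
The shortest leg is A–B at 45.5 mi.

A–B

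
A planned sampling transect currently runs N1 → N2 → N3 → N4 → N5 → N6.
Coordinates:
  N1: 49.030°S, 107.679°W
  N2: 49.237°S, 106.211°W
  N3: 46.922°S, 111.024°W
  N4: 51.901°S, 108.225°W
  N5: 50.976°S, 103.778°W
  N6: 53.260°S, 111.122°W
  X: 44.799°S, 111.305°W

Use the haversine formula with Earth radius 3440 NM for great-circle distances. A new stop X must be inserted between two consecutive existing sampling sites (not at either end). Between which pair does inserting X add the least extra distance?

between N2 and N3

Added distance for inserting X between each consecutive pair:
N1–N2: 573.5 NM
N2–N3: 228.4 NM
N3–N4: 253.4 NM
N4–N5: 746.7 NM
N5–N6: 683.2 NM
Smallest added distance is 228.4 NM, inserting between N2 and N3.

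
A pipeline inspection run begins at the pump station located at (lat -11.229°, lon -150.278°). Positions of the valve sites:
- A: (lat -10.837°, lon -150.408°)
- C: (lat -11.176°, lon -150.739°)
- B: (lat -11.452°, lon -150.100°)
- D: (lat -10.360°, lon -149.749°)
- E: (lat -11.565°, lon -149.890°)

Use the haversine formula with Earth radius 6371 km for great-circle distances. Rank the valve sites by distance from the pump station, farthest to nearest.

D, E, C, A, B

Distance from the pump station at (lat -11.229°, lon -150.278°) to each:
D (lat -10.360°, lon -149.749°): 112.6 km
E (lat -11.565°, lon -149.890°): 56.4 km
C (lat -11.176°, lon -150.739°): 50.6 km
A (lat -10.837°, lon -150.408°): 45.8 km
B (lat -11.452°, lon -150.100°): 31.5 km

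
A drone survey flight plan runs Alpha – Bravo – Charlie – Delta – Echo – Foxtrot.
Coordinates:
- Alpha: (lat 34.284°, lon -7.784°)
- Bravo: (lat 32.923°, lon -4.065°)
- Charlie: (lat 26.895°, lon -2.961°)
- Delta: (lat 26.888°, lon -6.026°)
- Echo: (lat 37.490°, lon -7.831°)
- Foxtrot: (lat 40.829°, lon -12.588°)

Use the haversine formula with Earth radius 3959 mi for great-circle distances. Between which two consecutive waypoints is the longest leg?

Delta–Echo

Leg distances:
Alpha→Bravo: 233.8 mi
Bravo→Charlie: 421.7 mi
Charlie→Delta: 188.9 mi
Delta→Echo: 740.1 mi
Echo→Foxtrot: 343.7 mi
The longest leg is Delta–Echo at 740.1 mi.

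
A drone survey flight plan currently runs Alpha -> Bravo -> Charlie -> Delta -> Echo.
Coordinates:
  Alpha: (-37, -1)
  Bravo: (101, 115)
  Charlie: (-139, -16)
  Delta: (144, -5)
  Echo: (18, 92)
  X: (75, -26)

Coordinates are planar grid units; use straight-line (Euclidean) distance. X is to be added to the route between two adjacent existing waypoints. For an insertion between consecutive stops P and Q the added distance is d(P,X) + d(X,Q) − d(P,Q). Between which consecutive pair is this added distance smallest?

between Charlie and Delta

Added distance for inserting X between each consecutive pair:
Alpha–Bravo: 77.9
Bravo–Charlie: 84.2
Charlie–Delta: 3.1
Delta–Echo: 44.2
Smallest added distance is 3.1, inserting between Charlie and Delta.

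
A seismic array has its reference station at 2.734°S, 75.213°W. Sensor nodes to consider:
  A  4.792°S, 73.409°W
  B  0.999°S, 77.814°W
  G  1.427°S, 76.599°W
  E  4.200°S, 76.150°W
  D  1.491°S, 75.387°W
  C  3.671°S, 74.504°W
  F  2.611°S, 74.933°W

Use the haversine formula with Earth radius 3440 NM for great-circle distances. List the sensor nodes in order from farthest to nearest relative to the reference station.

B, A, G, E, D, C, F

Computing each great-circle distance from 2.734°S, 75.213°W:
B 0.999°S, 77.814°W: 187.6 NM
A 4.792°S, 73.409°W: 164.2 NM
G 1.427°S, 76.599°W: 114.3 NM
E 4.200°S, 76.150°W: 104.4 NM
D 1.491°S, 75.387°W: 75.4 NM
C 3.671°S, 74.504°W: 70.5 NM
F 2.611°S, 74.933°W: 18.3 NM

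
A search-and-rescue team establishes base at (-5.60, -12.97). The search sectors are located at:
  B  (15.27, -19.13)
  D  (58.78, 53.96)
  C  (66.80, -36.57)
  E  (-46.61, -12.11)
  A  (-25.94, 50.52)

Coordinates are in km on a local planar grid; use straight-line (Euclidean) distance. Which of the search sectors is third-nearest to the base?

Distances from the base ((-5.60, -12.97)):
B: 21.8 km
E: 41.0 km
A: 66.7 km
C: 76.1 km
D: 92.9 km
The third-nearest is A at 66.7 km.

A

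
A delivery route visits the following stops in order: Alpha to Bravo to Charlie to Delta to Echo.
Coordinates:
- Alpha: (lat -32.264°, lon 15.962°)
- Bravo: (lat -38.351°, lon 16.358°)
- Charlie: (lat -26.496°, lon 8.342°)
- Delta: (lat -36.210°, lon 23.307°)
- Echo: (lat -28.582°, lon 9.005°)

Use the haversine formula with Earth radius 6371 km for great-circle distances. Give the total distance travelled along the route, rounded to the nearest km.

5561 km

Leg distances:
Alpha→Bravo: 677.8 km  (cumulative 677.8 km)
Bravo→Charlie: 1516.3 km  (cumulative 2194.1 km)
Charlie→Delta: 1781.2 km  (cumulative 3975.3 km)
Delta→Echo: 1585.5 km  (cumulative 5560.8 km)
Total route length ≈ 5561 km.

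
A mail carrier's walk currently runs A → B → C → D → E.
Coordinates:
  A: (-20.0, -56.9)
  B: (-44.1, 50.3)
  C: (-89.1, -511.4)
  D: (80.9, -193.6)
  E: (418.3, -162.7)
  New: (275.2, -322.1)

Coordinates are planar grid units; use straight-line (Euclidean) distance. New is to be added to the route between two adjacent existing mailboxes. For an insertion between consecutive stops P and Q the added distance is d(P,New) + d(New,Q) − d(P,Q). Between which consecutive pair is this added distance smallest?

between D and E

Added distance for inserting New between each consecutive pair:
A–B: 777.5
B–C: 337.6
C–D: 283.1
D–E: 108.3
Smallest added distance is 108.3, inserting between D and E.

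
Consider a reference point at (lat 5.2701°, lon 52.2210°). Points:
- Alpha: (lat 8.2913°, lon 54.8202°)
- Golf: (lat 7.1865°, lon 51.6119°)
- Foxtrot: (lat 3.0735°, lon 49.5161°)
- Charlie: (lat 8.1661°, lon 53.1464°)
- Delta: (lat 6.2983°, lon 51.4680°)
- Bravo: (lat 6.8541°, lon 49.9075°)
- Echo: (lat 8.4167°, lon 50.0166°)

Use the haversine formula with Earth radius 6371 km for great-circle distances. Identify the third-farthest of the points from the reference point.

Foxtrot

Distance to each, sorted:
Alpha: 441.8 km
Echo: 426.2 km
Foxtrot: 386.8 km
Charlie: 337.8 km
Bravo: 310.6 km
Golf: 223.5 km
Delta: 141.5 km
The third-farthest is Foxtrot at 386.8 km.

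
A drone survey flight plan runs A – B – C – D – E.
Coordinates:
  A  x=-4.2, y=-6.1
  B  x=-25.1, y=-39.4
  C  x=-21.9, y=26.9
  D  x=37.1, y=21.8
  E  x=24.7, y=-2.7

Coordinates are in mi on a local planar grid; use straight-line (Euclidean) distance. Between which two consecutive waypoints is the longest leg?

Leg distances:
A→B: 39.3 mi
B→C: 66.4 mi
C→D: 59.2 mi
D→E: 27.5 mi
The longest leg is B–C at 66.4 mi.

B–C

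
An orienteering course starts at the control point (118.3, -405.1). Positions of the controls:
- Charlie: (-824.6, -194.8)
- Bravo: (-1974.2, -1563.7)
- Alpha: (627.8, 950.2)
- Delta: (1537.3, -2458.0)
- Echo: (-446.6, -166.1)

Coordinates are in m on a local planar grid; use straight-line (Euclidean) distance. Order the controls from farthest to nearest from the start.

Computing each straight-line distance from (118.3, -405.1):
Delta (1537.3, -2458.0): 2495.6 m
Bravo (-1974.2, -1563.7): 2391.8 m
Alpha (627.8, 950.2): 1447.9 m
Charlie (-824.6, -194.8): 966.1 m
Echo (-446.6, -166.1): 613.4 m

Delta, Bravo, Alpha, Charlie, Echo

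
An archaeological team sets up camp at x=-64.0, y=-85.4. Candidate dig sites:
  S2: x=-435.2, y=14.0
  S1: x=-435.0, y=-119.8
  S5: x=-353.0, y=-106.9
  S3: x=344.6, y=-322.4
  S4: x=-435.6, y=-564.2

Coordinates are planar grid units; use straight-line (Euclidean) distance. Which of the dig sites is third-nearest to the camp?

S2

Distance to each, sorted:
S5: 289.8
S1: 372.6
S2: 384.3
S3: 472.4
S4: 606.1
The third-nearest is S2 at 384.3.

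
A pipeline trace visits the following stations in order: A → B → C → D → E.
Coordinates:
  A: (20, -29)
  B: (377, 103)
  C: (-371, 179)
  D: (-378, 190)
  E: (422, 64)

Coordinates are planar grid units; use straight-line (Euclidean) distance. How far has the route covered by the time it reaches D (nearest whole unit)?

1146

Leg distances:
A→B: 380.6  (cumulative 380.6)
B→C: 751.9  (cumulative 1132.5)
C→D: 13.0  (cumulative 1145.5)
Cumulative distance at D ≈ 1146.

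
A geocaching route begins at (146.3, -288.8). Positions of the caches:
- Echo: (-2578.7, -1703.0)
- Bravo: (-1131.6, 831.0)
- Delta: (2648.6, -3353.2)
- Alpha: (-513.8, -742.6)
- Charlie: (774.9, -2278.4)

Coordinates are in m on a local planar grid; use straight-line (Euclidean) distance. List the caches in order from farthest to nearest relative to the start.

Computing each straight-line distance from (146.3, -288.8):
Delta (2648.6, -3353.2): 3956.3 m
Echo (-2578.7, -1703.0): 3070.1 m
Charlie (774.9, -2278.4): 2086.5 m
Bravo (-1131.6, 831.0): 1699.1 m
Alpha (-513.8, -742.6): 801.0 m

Delta, Echo, Charlie, Bravo, Alpha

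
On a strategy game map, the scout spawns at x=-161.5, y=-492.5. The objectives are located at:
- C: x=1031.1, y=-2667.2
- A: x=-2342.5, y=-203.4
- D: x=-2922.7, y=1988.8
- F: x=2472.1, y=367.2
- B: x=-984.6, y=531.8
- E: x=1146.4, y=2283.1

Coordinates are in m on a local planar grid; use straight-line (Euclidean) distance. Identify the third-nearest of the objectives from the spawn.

C

Distances from the spawn (x=-161.5, y=-492.5):
B: 1314.0 m
A: 2200.1 m
C: 2480.2 m
F: 2770.4 m
E: 3068.3 m
D: 3712.3 m
The third-nearest is C at 2480.2 m.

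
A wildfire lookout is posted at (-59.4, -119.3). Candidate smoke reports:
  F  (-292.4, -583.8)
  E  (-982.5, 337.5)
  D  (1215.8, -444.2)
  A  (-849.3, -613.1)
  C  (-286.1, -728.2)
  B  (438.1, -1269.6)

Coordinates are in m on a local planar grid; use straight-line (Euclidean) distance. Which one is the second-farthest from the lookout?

B

Distances from the lookout ((-59.4, -119.3)):
D: 1315.9 m
B: 1253.3 m
E: 1029.9 m
A: 931.5 m
C: 649.7 m
F: 519.7 m
The second-farthest is B at 1253.3 m.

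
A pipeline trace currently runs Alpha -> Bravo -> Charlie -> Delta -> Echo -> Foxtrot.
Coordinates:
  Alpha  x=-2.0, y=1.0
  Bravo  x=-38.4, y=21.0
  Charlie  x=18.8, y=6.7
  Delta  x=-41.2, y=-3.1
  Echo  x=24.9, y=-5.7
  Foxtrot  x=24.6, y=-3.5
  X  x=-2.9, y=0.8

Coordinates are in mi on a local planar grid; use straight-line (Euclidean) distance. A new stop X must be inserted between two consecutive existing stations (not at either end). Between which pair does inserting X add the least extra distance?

Added distance for inserting X between each consecutive pair:
Alpha–Bravo: 0.2 mi
Bravo–Charlie: 4.4 mi
Charlie–Delta: 0.2 mi
Delta–Echo: 0.9 mi
Echo–Foxtrot: 54.2 mi
Smallest added distance is 0.2 mi, inserting between Charlie and Delta.

between Charlie and Delta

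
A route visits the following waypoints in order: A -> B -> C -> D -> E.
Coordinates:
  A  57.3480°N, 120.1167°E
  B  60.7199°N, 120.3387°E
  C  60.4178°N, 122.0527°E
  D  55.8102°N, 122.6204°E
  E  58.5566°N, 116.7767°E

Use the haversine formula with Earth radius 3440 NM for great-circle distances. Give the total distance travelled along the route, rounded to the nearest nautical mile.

Leg distances:
A→B: 202.6 NM  (cumulative 202.6 NM)
B→C: 53.7 NM  (cumulative 256.3 NM)
C→D: 277.2 NM  (cumulative 533.5 NM)
D→E: 251.5 NM  (cumulative 785.0 NM)
Total route length ≈ 785 NM.

785 NM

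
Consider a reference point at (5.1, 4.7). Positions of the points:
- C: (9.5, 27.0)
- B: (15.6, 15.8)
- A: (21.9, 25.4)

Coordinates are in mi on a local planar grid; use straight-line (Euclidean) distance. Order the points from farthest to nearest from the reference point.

Computing each straight-line distance from (5.1, 4.7):
A (21.9, 25.4): 26.7 mi
C (9.5, 27.0): 22.7 mi
B (15.6, 15.8): 15.3 mi

A, C, B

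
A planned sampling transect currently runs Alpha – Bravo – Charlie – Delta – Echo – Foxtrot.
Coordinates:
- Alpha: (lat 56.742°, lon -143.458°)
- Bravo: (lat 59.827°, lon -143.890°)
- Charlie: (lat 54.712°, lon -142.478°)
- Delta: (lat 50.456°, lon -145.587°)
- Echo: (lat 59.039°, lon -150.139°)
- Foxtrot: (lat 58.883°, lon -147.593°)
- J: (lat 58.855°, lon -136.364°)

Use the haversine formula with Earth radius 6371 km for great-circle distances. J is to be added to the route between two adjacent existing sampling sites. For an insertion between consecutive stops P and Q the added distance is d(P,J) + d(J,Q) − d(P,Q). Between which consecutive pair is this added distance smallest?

Added distance for inserting J between each consecutive pair:
Alpha–Bravo: 577.2 km
Bravo–Charlie: 456.8 km
Charlie–Delta: 1178.5 km
Delta–Echo: 895.7 km
Echo–Foxtrot: 1286.8 km
Smallest added distance is 456.8 km, inserting between Bravo and Charlie.

between Bravo and Charlie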